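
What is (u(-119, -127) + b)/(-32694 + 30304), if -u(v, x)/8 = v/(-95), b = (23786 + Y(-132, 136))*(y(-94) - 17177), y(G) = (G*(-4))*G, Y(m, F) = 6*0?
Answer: 59340064511/113525 ≈ 5.2271e+5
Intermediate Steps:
Y(m, F) = 0
y(G) = -4*G² (y(G) = (-4*G)*G = -4*G²)
b = -1249264506 (b = (23786 + 0)*(-4*(-94)² - 17177) = 23786*(-4*8836 - 17177) = 23786*(-35344 - 17177) = 23786*(-52521) = -1249264506)
u(v, x) = 8*v/95 (u(v, x) = -8*v/(-95) = -8*v*(-1)/95 = -(-8)*v/95 = 8*v/95)
(u(-119, -127) + b)/(-32694 + 30304) = ((8/95)*(-119) - 1249264506)/(-32694 + 30304) = (-952/95 - 1249264506)/(-2390) = -118680129022/95*(-1/2390) = 59340064511/113525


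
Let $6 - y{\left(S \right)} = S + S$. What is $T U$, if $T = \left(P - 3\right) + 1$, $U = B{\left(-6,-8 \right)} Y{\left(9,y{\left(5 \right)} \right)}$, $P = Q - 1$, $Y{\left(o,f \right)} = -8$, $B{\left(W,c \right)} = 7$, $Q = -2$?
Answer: $280$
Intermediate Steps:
$y{\left(S \right)} = 6 - 2 S$ ($y{\left(S \right)} = 6 - \left(S + S\right) = 6 - 2 S$)
$P = -3$ ($P = -2 - 1 = -3$)
$U = -56$ ($U = 7 \left(-8\right) = -56$)
$T = -5$ ($T = \left(-3 - 3\right) + 1 = -6 + 1 = -5$)
$T U = \left(-5\right) \left(-56\right) = 280$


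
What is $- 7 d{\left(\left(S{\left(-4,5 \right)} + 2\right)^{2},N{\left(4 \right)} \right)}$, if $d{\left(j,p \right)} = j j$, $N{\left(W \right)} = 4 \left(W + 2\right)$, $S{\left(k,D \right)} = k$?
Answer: $-112$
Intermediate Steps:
$N{\left(W \right)} = 8 + 4 W$ ($N{\left(W \right)} = 4 \left(2 + W\right) = 8 + 4 W$)
$d{\left(j,p \right)} = j^{2}$
$- 7 d{\left(\left(S{\left(-4,5 \right)} + 2\right)^{2},N{\left(4 \right)} \right)} = - 7 \left(\left(-4 + 2\right)^{2}\right)^{2} = - 7 \left(\left(-2\right)^{2}\right)^{2} = - 7 \cdot 4^{2} = \left(-7\right) 16 = -112$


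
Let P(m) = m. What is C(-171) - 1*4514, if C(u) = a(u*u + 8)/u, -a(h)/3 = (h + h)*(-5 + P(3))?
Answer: -374294/57 ≈ -6566.6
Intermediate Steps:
a(h) = 12*h (a(h) = -3*(h + h)*(-5 + 3) = -3*2*h*(-2) = -(-12)*h = 12*h)
C(u) = (96 + 12*u²)/u (C(u) = (12*(u*u + 8))/u = (12*(u² + 8))/u = (12*(8 + u²))/u = (96 + 12*u²)/u)
C(-171) - 1*4514 = (12*(-171) + 96/(-171)) - 1*4514 = (-2052 + 96*(-1/171)) - 4514 = (-2052 - 32/57) - 4514 = -116996/57 - 4514 = -374294/57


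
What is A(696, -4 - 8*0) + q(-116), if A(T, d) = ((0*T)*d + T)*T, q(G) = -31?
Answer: 484385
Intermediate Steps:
A(T, d) = T² (A(T, d) = (0*d + T)*T = (0 + T)*T = T*T = T²)
A(696, -4 - 8*0) + q(-116) = 696² - 31 = 484416 - 31 = 484385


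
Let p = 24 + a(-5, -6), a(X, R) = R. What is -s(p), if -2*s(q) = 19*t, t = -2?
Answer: -19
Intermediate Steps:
p = 18 (p = 24 - 6 = 18)
s(q) = 19 (s(q) = -19*(-2)/2 = -½*(-38) = 19)
-s(p) = -1*19 = -19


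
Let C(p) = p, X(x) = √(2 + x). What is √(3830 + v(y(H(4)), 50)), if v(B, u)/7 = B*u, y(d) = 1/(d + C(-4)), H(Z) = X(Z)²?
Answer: 3*√445 ≈ 63.285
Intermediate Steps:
H(Z) = 2 + Z (H(Z) = (√(2 + Z))² = 2 + Z)
y(d) = 1/(-4 + d) (y(d) = 1/(d - 4) = 1/(-4 + d))
v(B, u) = 7*B*u (v(B, u) = 7*(B*u) = 7*B*u)
√(3830 + v(y(H(4)), 50)) = √(3830 + 7*50/(-4 + (2 + 4))) = √(3830 + 7*50/(-4 + 6)) = √(3830 + 7*50/2) = √(3830 + 7*(½)*50) = √(3830 + 175) = √4005 = 3*√445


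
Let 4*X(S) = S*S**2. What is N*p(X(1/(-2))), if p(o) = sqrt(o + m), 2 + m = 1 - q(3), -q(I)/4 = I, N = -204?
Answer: -153*sqrt(78)/2 ≈ -675.63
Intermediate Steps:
q(I) = -4*I
m = 11 (m = -2 + (1 - (-4)*3) = -2 + (1 - 1*(-12)) = -2 + (1 + 12) = -2 + 13 = 11)
X(S) = S**3/4 (X(S) = (S*S**2)/4 = S**3/4)
p(o) = sqrt(11 + o) (p(o) = sqrt(o + 11) = sqrt(11 + o))
N*p(X(1/(-2))) = -204*sqrt(11 + (1/(-2))**3/4) = -204*sqrt(11 + (-1/2)**3/4) = -204*sqrt(11 + (1/4)*(-1/8)) = -204*sqrt(11 - 1/32) = -153*sqrt(78)/2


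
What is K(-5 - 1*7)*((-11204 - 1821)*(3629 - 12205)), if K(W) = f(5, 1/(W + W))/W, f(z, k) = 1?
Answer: -27925600/3 ≈ -9.3085e+6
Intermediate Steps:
K(W) = 1/W
K(-5 - 1*7)*((-11204 - 1821)*(3629 - 12205)) = ((-11204 - 1821)*(3629 - 12205))/(-5 - 1*7) = (-13025*(-8576))/(-5 - 7) = 111702400/(-12) = -1/12*111702400 = -27925600/3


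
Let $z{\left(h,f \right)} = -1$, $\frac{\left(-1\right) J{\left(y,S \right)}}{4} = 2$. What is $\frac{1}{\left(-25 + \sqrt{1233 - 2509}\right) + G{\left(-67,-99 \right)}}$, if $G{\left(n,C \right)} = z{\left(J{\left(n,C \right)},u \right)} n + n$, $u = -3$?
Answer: $- \frac{25}{1901} - \frac{2 i \sqrt{319}}{1901} \approx -0.013151 - 0.018791 i$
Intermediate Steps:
$J{\left(y,S \right)} = -8$ ($J{\left(y,S \right)} = \left(-4\right) 2 = -8$)
$G{\left(n,C \right)} = 0$ ($G{\left(n,C \right)} = - n + n = 0$)
$\frac{1}{\left(-25 + \sqrt{1233 - 2509}\right) + G{\left(-67,-99 \right)}} = \frac{1}{\left(-25 + \sqrt{1233 - 2509}\right) + 0} = \frac{1}{\left(-25 + \sqrt{-1276}\right) + 0} = \frac{1}{\left(-25 + 2 i \sqrt{319}\right) + 0} = \frac{1}{-25 + 2 i \sqrt{319}}$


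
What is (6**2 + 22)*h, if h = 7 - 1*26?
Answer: -1102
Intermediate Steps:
h = -19 (h = 7 - 26 = -19)
(6**2 + 22)*h = (6**2 + 22)*(-19) = (36 + 22)*(-19) = 58*(-19) = -1102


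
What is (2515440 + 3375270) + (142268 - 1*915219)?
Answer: 5117759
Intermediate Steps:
(2515440 + 3375270) + (142268 - 1*915219) = 5890710 + (142268 - 915219) = 5890710 - 772951 = 5117759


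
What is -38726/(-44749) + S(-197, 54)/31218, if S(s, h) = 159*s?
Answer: -64241553/465658094 ≈ -0.13796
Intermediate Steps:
-38726/(-44749) + S(-197, 54)/31218 = -38726/(-44749) + (159*(-197))/31218 = -38726*(-1/44749) - 31323*1/31218 = 38726/44749 - 10441/10406 = -64241553/465658094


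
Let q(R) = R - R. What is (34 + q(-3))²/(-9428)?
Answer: -289/2357 ≈ -0.12261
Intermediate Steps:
q(R) = 0
(34 + q(-3))²/(-9428) = (34 + 0)²/(-9428) = 34²*(-1/9428) = 1156*(-1/9428) = -289/2357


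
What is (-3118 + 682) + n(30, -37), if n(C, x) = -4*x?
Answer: -2288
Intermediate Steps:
(-3118 + 682) + n(30, -37) = (-3118 + 682) - 4*(-37) = -2436 + 148 = -2288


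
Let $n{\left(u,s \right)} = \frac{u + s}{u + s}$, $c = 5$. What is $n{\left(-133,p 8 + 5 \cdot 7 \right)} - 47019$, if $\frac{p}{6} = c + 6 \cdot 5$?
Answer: $-47018$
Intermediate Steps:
$p = 210$ ($p = 6 \left(5 + 6 \cdot 5\right) = 6 \left(5 + 30\right) = 6 \cdot 35 = 210$)
$n{\left(u,s \right)} = 1$ ($n{\left(u,s \right)} = \frac{s + u}{s + u} = 1$)
$n{\left(-133,p 8 + 5 \cdot 7 \right)} - 47019 = 1 - 47019 = -47018$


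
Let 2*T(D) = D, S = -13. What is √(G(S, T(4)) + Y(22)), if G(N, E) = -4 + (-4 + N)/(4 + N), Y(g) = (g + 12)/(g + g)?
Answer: I*√5830/66 ≈ 1.1569*I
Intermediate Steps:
T(D) = D/2
Y(g) = (12 + g)/(2*g) (Y(g) = (12 + g)/((2*g)) = (12 + g)*(1/(2*g)) = (12 + g)/(2*g))
G(N, E) = -4 + (-4 + N)/(4 + N)
√(G(S, T(4)) + Y(22)) = √((-20 - 3*(-13))/(4 - 13) + (½)*(12 + 22)/22) = √((-20 + 39)/(-9) + (½)*(1/22)*34) = √(-⅑*19 + 17/22) = √(-19/9 + 17/22) = √(-265/198) = I*√5830/66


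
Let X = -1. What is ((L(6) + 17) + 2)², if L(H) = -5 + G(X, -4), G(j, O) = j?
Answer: 169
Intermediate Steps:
L(H) = -6 (L(H) = -5 - 1 = -6)
((L(6) + 17) + 2)² = ((-6 + 17) + 2)² = (11 + 2)² = 13² = 169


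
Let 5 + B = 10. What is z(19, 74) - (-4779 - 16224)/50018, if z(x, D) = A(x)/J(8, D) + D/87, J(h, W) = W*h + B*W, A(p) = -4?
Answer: 2650550101/2093103246 ≈ 1.2663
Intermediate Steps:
B = 5 (B = -5 + 10 = 5)
J(h, W) = 5*W + W*h (J(h, W) = W*h + 5*W = 5*W + W*h)
z(x, D) = -4/(13*D) + D/87 (z(x, D) = -4*1/(D*(5 + 8)) + D/87 = -4*1/(13*D) + D*(1/87) = -4*1/(13*D) + D/87 = -4/(13*D) + D/87)
z(19, 74) - (-4779 - 16224)/50018 = (-4/13/74 + (1/87)*74) - (-4779 - 16224)/50018 = (-4/13*1/74 + 74/87) - (-21003)/50018 = (-2/481 + 74/87) - 1*(-21003/50018) = 35420/41847 + 21003/50018 = 2650550101/2093103246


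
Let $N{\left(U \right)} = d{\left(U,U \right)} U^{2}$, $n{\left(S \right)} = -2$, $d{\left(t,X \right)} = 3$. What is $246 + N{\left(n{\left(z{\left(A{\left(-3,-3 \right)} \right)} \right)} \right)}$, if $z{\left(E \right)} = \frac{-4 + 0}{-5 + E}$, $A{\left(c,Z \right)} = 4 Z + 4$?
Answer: $258$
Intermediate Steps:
$A{\left(c,Z \right)} = 4 + 4 Z$
$z{\left(E \right)} = - \frac{4}{-5 + E}$
$N{\left(U \right)} = 3 U^{2}$
$246 + N{\left(n{\left(z{\left(A{\left(-3,-3 \right)} \right)} \right)} \right)} = 246 + 3 \left(-2\right)^{2} = 246 + 3 \cdot 4 = 246 + 12 = 258$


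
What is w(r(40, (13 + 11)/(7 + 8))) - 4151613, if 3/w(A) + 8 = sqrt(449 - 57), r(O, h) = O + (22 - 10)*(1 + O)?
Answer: -170216130/41 + 21*sqrt(2)/164 ≈ -4.1516e+6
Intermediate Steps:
r(O, h) = 12 + 13*O (r(O, h) = O + 12*(1 + O) = O + (12 + 12*O) = 12 + 13*O)
w(A) = 3/(-8 + 14*sqrt(2)) (w(A) = 3/(-8 + sqrt(449 - 57)) = 3/(-8 + sqrt(392)) = 3/(-8 + 14*sqrt(2)))
w(r(40, (13 + 11)/(7 + 8))) - 4151613 = (3/41 + 21*sqrt(2)/164) - 4151613 = -170216130/41 + 21*sqrt(2)/164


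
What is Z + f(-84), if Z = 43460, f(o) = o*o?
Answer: 50516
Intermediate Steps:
f(o) = o²
Z + f(-84) = 43460 + (-84)² = 43460 + 7056 = 50516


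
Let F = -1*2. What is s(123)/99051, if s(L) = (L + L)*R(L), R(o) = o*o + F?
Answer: 1240414/33017 ≈ 37.569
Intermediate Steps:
F = -2
R(o) = -2 + o**2 (R(o) = o*o - 2 = o**2 - 2 = -2 + o**2)
s(L) = 2*L*(-2 + L**2) (s(L) = (L + L)*(-2 + L**2) = (2*L)*(-2 + L**2) = 2*L*(-2 + L**2))
s(123)/99051 = (2*123*(-2 + 123**2))/99051 = (2*123*(-2 + 15129))*(1/99051) = (2*123*15127)*(1/99051) = 3721242*(1/99051) = 1240414/33017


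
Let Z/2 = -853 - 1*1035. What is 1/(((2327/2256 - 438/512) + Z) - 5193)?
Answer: -36096/323738671 ≈ -0.00011150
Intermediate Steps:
Z = -3776 (Z = 2*(-853 - 1*1035) = 2*(-853 - 1035) = 2*(-1888) = -3776)
1/(((2327/2256 - 438/512) + Z) - 5193) = 1/(((2327/2256 - 438/512) - 3776) - 5193) = 1/(((2327*(1/2256) - 438*1/512) - 3776) - 5193) = 1/(((2327/2256 - 219/256) - 3776) - 5193) = 1/((6353/36096 - 3776) - 5193) = 1/(-136292143/36096 - 5193) = 1/(-323738671/36096) = -36096/323738671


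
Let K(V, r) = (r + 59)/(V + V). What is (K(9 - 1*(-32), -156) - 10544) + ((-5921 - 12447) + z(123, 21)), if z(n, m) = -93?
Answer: -2378507/82 ≈ -29006.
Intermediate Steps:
K(V, r) = (59 + r)/(2*V) (K(V, r) = (59 + r)/((2*V)) = (59 + r)*(1/(2*V)) = (59 + r)/(2*V))
(K(9 - 1*(-32), -156) - 10544) + ((-5921 - 12447) + z(123, 21)) = ((59 - 156)/(2*(9 - 1*(-32))) - 10544) + ((-5921 - 12447) - 93) = ((½)*(-97)/(9 + 32) - 10544) + (-18368 - 93) = ((½)*(-97)/41 - 10544) - 18461 = ((½)*(1/41)*(-97) - 10544) - 18461 = (-97/82 - 10544) - 18461 = -864705/82 - 18461 = -2378507/82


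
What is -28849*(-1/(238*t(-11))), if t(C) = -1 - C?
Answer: 1697/140 ≈ 12.121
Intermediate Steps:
-28849*(-1/(238*t(-11))) = -28849*(-1/(238*(-1 - 1*(-11)))) = -28849*(-1/(238*(-1 + 11))) = -28849/(10*(-238)) = -28849/(-2380) = -28849*(-1/2380) = 1697/140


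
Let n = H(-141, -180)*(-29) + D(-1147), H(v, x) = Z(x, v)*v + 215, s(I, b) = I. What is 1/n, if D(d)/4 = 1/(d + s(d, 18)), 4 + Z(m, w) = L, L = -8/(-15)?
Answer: -5735/117052507 ≈ -4.8995e-5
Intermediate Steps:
L = 8/15 (L = -8*(-1/15) = 8/15 ≈ 0.53333)
Z(m, w) = -52/15 (Z(m, w) = -4 + 8/15 = -52/15)
D(d) = 2/d (D(d) = 4/(d + d) = 4/((2*d)) = 4*(1/(2*d)) = 2/d)
H(v, x) = 215 - 52*v/15 (H(v, x) = -52*v/15 + 215 = 215 - 52*v/15)
n = -117052507/5735 (n = (215 - 52/15*(-141))*(-29) + 2/(-1147) = (215 + 2444/5)*(-29) + 2*(-1/1147) = (3519/5)*(-29) - 2/1147 = -102051/5 - 2/1147 = -117052507/5735 ≈ -20410.)
1/n = 1/(-117052507/5735) = -5735/117052507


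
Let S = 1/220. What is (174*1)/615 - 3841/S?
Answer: -173229042/205 ≈ -8.4502e+5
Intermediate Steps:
S = 1/220 ≈ 0.0045455
(174*1)/615 - 3841/S = (174*1)/615 - 3841/1/220 = 174*(1/615) - 3841*220 = 58/205 - 845020 = -173229042/205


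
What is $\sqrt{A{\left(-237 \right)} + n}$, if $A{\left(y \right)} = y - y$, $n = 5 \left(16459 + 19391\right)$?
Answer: $5 \sqrt{7170} \approx 423.38$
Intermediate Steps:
$n = 179250$ ($n = 5 \cdot 35850 = 179250$)
$A{\left(y \right)} = 0$
$\sqrt{A{\left(-237 \right)} + n} = \sqrt{0 + 179250} = \sqrt{179250} = 5 \sqrt{7170}$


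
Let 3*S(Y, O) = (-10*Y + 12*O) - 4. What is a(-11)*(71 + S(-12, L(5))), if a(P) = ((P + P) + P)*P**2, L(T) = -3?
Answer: -389983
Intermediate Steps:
S(Y, O) = -4/3 + 4*O - 10*Y/3 (S(Y, O) = ((-10*Y + 12*O) - 4)/3 = (-4 - 10*Y + 12*O)/3 = -4/3 + 4*O - 10*Y/3)
a(P) = 3*P**3 (a(P) = (2*P + P)*P**2 = (3*P)*P**2 = 3*P**3)
a(-11)*(71 + S(-12, L(5))) = (3*(-11)**3)*(71 + (-4/3 + 4*(-3) - 10/3*(-12))) = (3*(-1331))*(71 + (-4/3 - 12 + 40)) = -3993*(71 + 80/3) = -3993*293/3 = -389983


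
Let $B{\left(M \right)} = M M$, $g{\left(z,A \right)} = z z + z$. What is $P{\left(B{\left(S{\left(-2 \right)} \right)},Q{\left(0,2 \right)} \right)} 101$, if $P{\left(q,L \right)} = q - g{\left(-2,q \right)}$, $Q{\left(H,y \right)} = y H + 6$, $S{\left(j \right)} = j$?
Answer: $202$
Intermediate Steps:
$g{\left(z,A \right)} = z + z^{2}$ ($g{\left(z,A \right)} = z^{2} + z = z + z^{2}$)
$B{\left(M \right)} = M^{2}$
$Q{\left(H,y \right)} = 6 + H y$ ($Q{\left(H,y \right)} = H y + 6 = 6 + H y$)
$P{\left(q,L \right)} = -2 + q$ ($P{\left(q,L \right)} = q - - 2 \left(1 - 2\right) = q - \left(-2\right) \left(-1\right) = q - 2 = -2 + q$)
$P{\left(B{\left(S{\left(-2 \right)} \right)},Q{\left(0,2 \right)} \right)} 101 = \left(-2 + \left(-2\right)^{2}\right) 101 = \left(-2 + 4\right) 101 = 2 \cdot 101 = 202$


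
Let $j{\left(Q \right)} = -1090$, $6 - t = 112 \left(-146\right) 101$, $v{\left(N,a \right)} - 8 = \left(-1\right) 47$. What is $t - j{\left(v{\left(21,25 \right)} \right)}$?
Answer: $1652648$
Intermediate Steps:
$v{\left(N,a \right)} = -39$ ($v{\left(N,a \right)} = 8 - 47 = -39$)
$t = 1651558$ ($t = 6 - 112 \left(-146\right) 101 = 6 - \left(-16352\right) 101 = 6 - -1651552 = 6 + 1651552 = 1651558$)
$t - j{\left(v{\left(21,25 \right)} \right)} = 1651558 - -1090 = 1651558 + 1090 = 1652648$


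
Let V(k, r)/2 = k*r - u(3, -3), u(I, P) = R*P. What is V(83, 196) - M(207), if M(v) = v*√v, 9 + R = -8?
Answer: 32434 - 621*√23 ≈ 29456.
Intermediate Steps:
R = -17 (R = -9 - 8 = -17)
u(I, P) = -17*P
V(k, r) = -102 + 2*k*r (V(k, r) = 2*(k*r - (-17)*(-3)) = 2*(k*r - 1*51) = 2*(k*r - 51) = 2*(-51 + k*r) = -102 + 2*k*r)
M(v) = v^(3/2)
V(83, 196) - M(207) = (-102 + 2*83*196) - 207^(3/2) = (-102 + 32536) - 621*√23 = 32434 - 621*√23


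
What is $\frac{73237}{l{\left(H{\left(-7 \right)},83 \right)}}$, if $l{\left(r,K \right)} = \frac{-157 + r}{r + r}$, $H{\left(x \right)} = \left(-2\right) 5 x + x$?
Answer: $- \frac{4613931}{47} \approx -98169.0$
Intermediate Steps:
$H{\left(x \right)} = - 9 x$ ($H{\left(x \right)} = - 10 x + x = - 9 x$)
$l{\left(r,K \right)} = \frac{-157 + r}{2 r}$
$\frac{73237}{l{\left(H{\left(-7 \right)},83 \right)}} = \frac{73237}{\frac{1}{2} \frac{1}{\left(-9\right) \left(-7\right)} \left(-157 - -63\right)} = \frac{73237}{\frac{1}{2} \cdot \frac{1}{63} \left(-157 + 63\right)} = \frac{73237}{\frac{1}{2} \cdot \frac{1}{63} \left(-94\right)} = \frac{73237}{- \frac{47}{63}} = 73237 \left(- \frac{63}{47}\right) = - \frac{4613931}{47}$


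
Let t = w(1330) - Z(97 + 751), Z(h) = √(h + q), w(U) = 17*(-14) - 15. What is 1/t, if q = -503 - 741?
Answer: I/(-253*I + 6*√11) ≈ -0.0039283 + 0.00030898*I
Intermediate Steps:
w(U) = -253 (w(U) = -238 - 15 = -253)
q = -1244
Z(h) = √(-1244 + h) (Z(h) = √(h - 1244) = √(-1244 + h))
t = -253 - 6*I*√11 (t = -253 - √(-1244 + (97 + 751)) = -253 - √(-1244 + 848) = -253 - √(-396) = -253 - 6*I*√11 ≈ -253.0 - 19.9*I)
1/t = 1/(-253 - 6*I*√11)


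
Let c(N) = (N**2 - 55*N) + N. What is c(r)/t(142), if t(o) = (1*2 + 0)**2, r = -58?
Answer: 1624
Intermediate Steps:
c(N) = N**2 - 54*N
t(o) = 4 (t(o) = (2 + 0)**2 = 2**2 = 4)
c(r)/t(142) = -58*(-54 - 58)/4 = -58*(-112)*(1/4) = 6496*(1/4) = 1624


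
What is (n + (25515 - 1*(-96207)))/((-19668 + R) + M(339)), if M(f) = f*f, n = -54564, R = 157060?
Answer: 67158/252313 ≈ 0.26617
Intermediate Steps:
M(f) = f²
(n + (25515 - 1*(-96207)))/((-19668 + R) + M(339)) = (-54564 + (25515 - 1*(-96207)))/((-19668 + 157060) + 339²) = (-54564 + (25515 + 96207))/(137392 + 114921) = (-54564 + 121722)/252313 = 67158*(1/252313) = 67158/252313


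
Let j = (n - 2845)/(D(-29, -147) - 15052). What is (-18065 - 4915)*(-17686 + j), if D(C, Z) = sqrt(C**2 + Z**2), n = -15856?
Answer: 15344165173553360/37756709 - 358124150*sqrt(898)/37756709 ≈ 4.0640e+8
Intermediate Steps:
j = -18701/(-15052 + 5*sqrt(898)) (j = (-15856 - 2845)/(sqrt((-29)**2 + (-147)**2) - 15052) = -18701/(sqrt(841 + 21609) - 15052) = -18701/(sqrt(22450) - 15052) = -18701/(5*sqrt(898) - 15052) = -18701/(-15052 + 5*sqrt(898)) ≈ 1.2549)
(-18065 - 4915)*(-17686 + j) = (-18065 - 4915)*(-17686 + (140743726/113270127 + 93505*sqrt(898)/226540254)) = -22980*(-2003154722396/113270127 + 93505*sqrt(898)/226540254) = 15344165173553360/37756709 - 358124150*sqrt(898)/37756709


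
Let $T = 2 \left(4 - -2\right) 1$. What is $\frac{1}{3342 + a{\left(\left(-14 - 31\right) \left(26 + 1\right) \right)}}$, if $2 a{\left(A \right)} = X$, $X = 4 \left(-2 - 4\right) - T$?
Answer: $\frac{1}{3324} \approx 0.00030084$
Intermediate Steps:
$T = 12$ ($T = 2 \left(4 + 2\right) 1 = 2 \cdot 6 \cdot 1 = 12 \cdot 1 = 12$)
$X = -36$ ($X = 4 \left(-2 - 4\right) - 12 = 4 \left(-6\right) - 12 = -24 - 12 = -36$)
$a{\left(A \right)} = -18$ ($a{\left(A \right)} = \frac{1}{2} \left(-36\right) = -18$)
$\frac{1}{3342 + a{\left(\left(-14 - 31\right) \left(26 + 1\right) \right)}} = \frac{1}{3342 - 18} = \frac{1}{3324}$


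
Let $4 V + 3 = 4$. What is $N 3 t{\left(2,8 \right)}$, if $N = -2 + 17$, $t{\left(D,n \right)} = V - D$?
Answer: $- \frac{315}{4} \approx -78.75$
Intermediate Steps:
$V = \frac{1}{4}$ ($V = - \frac{3}{4} + \frac{1}{4} \cdot 4 = - \frac{3}{4} + 1 = \frac{1}{4} \approx 0.25$)
$t{\left(D,n \right)} = \frac{1}{4} - D$
$N = 15$
$N 3 t{\left(2,8 \right)} = 15 \cdot 3 \left(\frac{1}{4} - 2\right) = 45 \left(\frac{1}{4} - 2\right) = 45 \left(- \frac{7}{4}\right) = - \frac{315}{4}$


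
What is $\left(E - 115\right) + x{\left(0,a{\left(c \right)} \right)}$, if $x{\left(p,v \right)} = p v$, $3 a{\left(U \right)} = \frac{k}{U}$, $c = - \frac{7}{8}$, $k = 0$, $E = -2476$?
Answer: $-2591$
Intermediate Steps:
$c = - \frac{7}{8}$ ($c = \left(-7\right) \frac{1}{8} = - \frac{7}{8} \approx -0.875$)
$a{\left(U \right)} = 0$ ($a{\left(U \right)} = \frac{0 \frac{1}{U}}{3} = \frac{1}{3} \cdot 0 = 0$)
$\left(E - 115\right) + x{\left(0,a{\left(c \right)} \right)} = \left(-2476 - 115\right) + 0 \cdot 0 = -2591 + 0 = -2591$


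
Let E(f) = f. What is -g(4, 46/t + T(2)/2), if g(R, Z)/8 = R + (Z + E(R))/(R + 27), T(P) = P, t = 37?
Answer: -38552/1147 ≈ -33.611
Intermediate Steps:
g(R, Z) = 8*R + 8*(R + Z)/(27 + R) (g(R, Z) = 8*(R + (Z + R)/(R + 27)) = 8*(R + (R + Z)/(27 + R)) = 8*R + 8*(R + Z)/(27 + R))
-g(4, 46/t + T(2)/2) = -8*((46/37 + 2/2) + 4**2 + 28*4)/(27 + 4) = -8*((46*(1/37) + 2*(1/2)) + 16 + 112)/31 = -8*((46/37 + 1) + 16 + 112)/31 = -8*(83/37 + 16 + 112)/31 = -8*4819/(31*37) = -1*38552/1147 = -38552/1147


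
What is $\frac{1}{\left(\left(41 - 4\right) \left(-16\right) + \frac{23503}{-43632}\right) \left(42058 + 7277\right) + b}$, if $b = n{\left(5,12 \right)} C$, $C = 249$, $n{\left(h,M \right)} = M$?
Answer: $- \frac{14544}{425119767443} \approx -3.4212 \cdot 10^{-8}$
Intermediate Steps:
$b = 2988$ ($b = 12 \cdot 249 = 2988$)
$\frac{1}{\left(\left(41 - 4\right) \left(-16\right) + \frac{23503}{-43632}\right) \left(42058 + 7277\right) + b} = \frac{1}{\left(\left(41 - 4\right) \left(-16\right) + \frac{23503}{-43632}\right) \left(42058 + 7277\right) + 2988} = \frac{1}{\left(37 \left(-16\right) + 23503 \left(- \frac{1}{43632}\right)\right) 49335 + 2988} = \frac{1}{\left(-592 - \frac{23503}{43632}\right) 49335 + 2988} = \frac{1}{\left(- \frac{25853647}{43632}\right) 49335 + 2988} = \frac{1}{- \frac{425163224915}{14544} + 2988} = \frac{1}{- \frac{425119767443}{14544}} = - \frac{14544}{425119767443}$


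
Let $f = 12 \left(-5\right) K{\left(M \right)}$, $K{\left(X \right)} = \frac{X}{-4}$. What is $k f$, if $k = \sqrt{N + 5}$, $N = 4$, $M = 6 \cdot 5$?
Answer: $1350$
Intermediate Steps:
$M = 30$
$K{\left(X \right)} = - \frac{X}{4}$ ($K{\left(X \right)} = X \left(- \frac{1}{4}\right) = - \frac{X}{4}$)
$f = 450$ ($f = 12 \left(-5\right) \left(\left(- \frac{1}{4}\right) 30\right) = \left(-60\right) \left(- \frac{15}{2}\right) = 450$)
$k = 3$ ($k = \sqrt{4 + 5} = \sqrt{9} = 3$)
$k f = 3 \cdot 450 = 1350$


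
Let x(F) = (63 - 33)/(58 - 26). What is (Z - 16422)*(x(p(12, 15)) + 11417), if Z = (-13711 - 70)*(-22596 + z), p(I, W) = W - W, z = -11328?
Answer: 42702193093257/8 ≈ 5.3378e+12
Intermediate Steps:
p(I, W) = 0
Z = 467506644 (Z = (-13711 - 70)*(-22596 - 11328) = -13781*(-33924) = 467506644)
x(F) = 15/16 (x(F) = 30/32 = 30*(1/32) = 15/16)
(Z - 16422)*(x(p(12, 15)) + 11417) = (467506644 - 16422)*(15/16 + 11417) = 467490222*(182687/16) = 42702193093257/8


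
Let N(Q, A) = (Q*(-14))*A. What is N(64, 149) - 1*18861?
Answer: -152365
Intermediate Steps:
N(Q, A) = -14*A*Q (N(Q, A) = (-14*Q)*A = -14*A*Q)
N(64, 149) - 1*18861 = -14*149*64 - 1*18861 = -133504 - 18861 = -152365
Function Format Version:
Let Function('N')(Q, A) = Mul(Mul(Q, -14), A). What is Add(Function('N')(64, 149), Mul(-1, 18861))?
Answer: -152365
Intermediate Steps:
Function('N')(Q, A) = Mul(-14, A, Q) (Function('N')(Q, A) = Mul(Mul(-14, Q), A) = Mul(-14, A, Q))
Add(Function('N')(64, 149), Mul(-1, 18861)) = Add(Mul(-14, 149, 64), Mul(-1, 18861)) = Add(-133504, -18861) = -152365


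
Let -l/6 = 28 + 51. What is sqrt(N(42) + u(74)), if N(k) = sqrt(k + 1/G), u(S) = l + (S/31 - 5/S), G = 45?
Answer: sqrt(-558492365250 + 78936540*sqrt(9455))/34410 ≈ 21.568*I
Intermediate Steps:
l = -474 (l = -6*(28 + 51) = -6*79 = -474)
u(S) = -474 - 5/S + S/31 (u(S) = -474 + (S/31 - 5/S) = -474 + (-5/S + S/31) = -474 - 5/S + S/31)
N(k) = sqrt(1/45 + k) (N(k) = sqrt(k + 1/45) = sqrt(1/45 + k))
sqrt(N(42) + u(74)) = sqrt(sqrt(5 + 225*42)/15 + (-474 - 5/74 + (1/31)*74)) = sqrt(sqrt(5 + 9450)/15 + (-474 - 5*1/74 + 74/31)) = sqrt(sqrt(9455)/15 + (-474 - 5/74 + 74/31)) = sqrt(sqrt(9455)/15 - 1082035/2294) = sqrt(-1082035/2294 + sqrt(9455)/15)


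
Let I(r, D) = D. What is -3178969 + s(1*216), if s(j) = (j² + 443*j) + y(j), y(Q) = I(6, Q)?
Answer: -3036409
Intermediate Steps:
y(Q) = Q
s(j) = j² + 444*j (s(j) = (j² + 443*j) + j = j² + 444*j)
-3178969 + s(1*216) = -3178969 + (1*216)*(444 + 1*216) = -3178969 + 216*(444 + 216) = -3178969 + 216*660 = -3178969 + 142560 = -3036409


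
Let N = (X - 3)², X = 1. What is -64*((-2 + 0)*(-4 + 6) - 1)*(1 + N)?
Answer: 1600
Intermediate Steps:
N = 4 (N = (1 - 3)² = (-2)² = 4)
-64*((-2 + 0)*(-4 + 6) - 1)*(1 + N) = -64*((-2 + 0)*(-4 + 6) - 1)*(1 + 4) = -64*(-2*2 - 1)*5 = -64*(-4 - 1)*5 = -(-320)*5 = -64*(-25) = 1600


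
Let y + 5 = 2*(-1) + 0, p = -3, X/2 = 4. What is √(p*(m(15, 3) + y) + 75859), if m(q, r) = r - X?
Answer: √75895 ≈ 275.49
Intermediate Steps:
X = 8 (X = 2*4 = 8)
m(q, r) = -8 + r (m(q, r) = r - 1*8 = r - 8 = -8 + r)
y = -7 (y = -5 + (2*(-1) + 0) = -5 + (-2 + 0) = -5 - 2 = -7)
√(p*(m(15, 3) + y) + 75859) = √(-3*((-8 + 3) - 7) + 75859) = √(-3*(-5 - 7) + 75859) = √(-3*(-12) + 75859) = √(36 + 75859) = √75895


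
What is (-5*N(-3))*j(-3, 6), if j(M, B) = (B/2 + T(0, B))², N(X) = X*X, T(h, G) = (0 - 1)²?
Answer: -720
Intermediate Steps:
T(h, G) = 1 (T(h, G) = (-1)² = 1)
N(X) = X²
j(M, B) = (1 + B/2)² (j(M, B) = (B/2 + 1)² = (1 + B/2)²)
(-5*N(-3))*j(-3, 6) = (-5*(-3)²)*((2 + 6)²/4) = (-5*9)*((¼)*8²) = -45*64/4 = -45*16 = -720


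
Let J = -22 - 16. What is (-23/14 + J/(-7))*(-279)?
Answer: -14787/14 ≈ -1056.2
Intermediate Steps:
J = -38
(-23/14 + J/(-7))*(-279) = (-23/14 - 38/(-7))*(-279) = (-23*1/14 - 38*(-1/7))*(-279) = (-23/14 + 38/7)*(-279) = (53/14)*(-279) = -14787/14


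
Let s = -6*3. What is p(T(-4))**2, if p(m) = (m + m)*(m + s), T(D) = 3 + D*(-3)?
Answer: 8100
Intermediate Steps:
s = -18
T(D) = 3 - 3*D
p(m) = 2*m*(-18 + m) (p(m) = (m + m)*(m - 18) = (2*m)*(-18 + m) = 2*m*(-18 + m))
p(T(-4))**2 = (2*(3 - 3*(-4))*(-18 + (3 - 3*(-4))))**2 = (2*(3 + 12)*(-18 + (3 + 12)))**2 = (2*15*(-18 + 15))**2 = (2*15*(-3))**2 = (-90)**2 = 8100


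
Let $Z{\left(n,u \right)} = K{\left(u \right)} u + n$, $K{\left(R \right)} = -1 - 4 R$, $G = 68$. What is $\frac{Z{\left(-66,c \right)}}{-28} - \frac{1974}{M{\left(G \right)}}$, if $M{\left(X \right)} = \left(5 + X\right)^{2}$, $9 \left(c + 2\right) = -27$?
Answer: $\frac{114671}{21316} \approx 5.3796$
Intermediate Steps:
$c = -5$ ($c = -2 + \frac{1}{9} \left(-27\right) = -2 - 3 = -5$)
$Z{\left(n,u \right)} = n + u \left(-1 - 4 u\right)$ ($Z{\left(n,u \right)} = \left(-1 - 4 u\right) u + n = u \left(-1 - 4 u\right) + n = n + u \left(-1 - 4 u\right)$)
$\frac{Z{\left(-66,c \right)}}{-28} - \frac{1974}{M{\left(G \right)}} = \frac{-66 - - 5 \left(1 + 4 \left(-5\right)\right)}{-28} - \frac{1974}{\left(5 + 68\right)^{2}} = \left(-66 - - 5 \left(1 - 20\right)\right) \left(- \frac{1}{28}\right) - \frac{1974}{73^{2}} = \left(-66 - \left(-5\right) \left(-19\right)\right) \left(- \frac{1}{28}\right) - \frac{1974}{5329} = \left(-66 - 95\right) \left(- \frac{1}{28}\right) - \frac{1974}{5329} = \left(-161\right) \left(- \frac{1}{28}\right) - \frac{1974}{5329} = \frac{23}{4} - \frac{1974}{5329} = \frac{114671}{21316}$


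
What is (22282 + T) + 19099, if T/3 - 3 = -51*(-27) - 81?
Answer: 45278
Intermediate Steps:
T = 3897 (T = 9 + 3*(-51*(-27) - 81) = 9 + 3*(1377 - 81) = 9 + 3*1296 = 9 + 3888 = 3897)
(22282 + T) + 19099 = (22282 + 3897) + 19099 = 26179 + 19099 = 45278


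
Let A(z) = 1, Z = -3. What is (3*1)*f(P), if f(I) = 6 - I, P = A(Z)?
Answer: 15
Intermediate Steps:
P = 1
(3*1)*f(P) = (3*1)*(6 - 1*1) = 3*(6 - 1) = 3*5 = 15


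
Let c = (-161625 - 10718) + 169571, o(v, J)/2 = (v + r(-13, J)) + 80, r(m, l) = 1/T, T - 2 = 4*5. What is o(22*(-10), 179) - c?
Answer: 27413/11 ≈ 2492.1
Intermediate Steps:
T = 22 (T = 2 + 4*5 = 2 + 20 = 22)
r(m, l) = 1/22
o(v, J) = 1761/11 + 2*v (o(v, J) = 2*((v + 1/22) + 80) = 2*((1/22 + v) + 80) = 2*(1761/22 + v) = 1761/11 + 2*v)
c = -2772 (c = -172343 + 169571 = -2772)
o(22*(-10), 179) - c = (1761/11 + 2*(22*(-10))) - 1*(-2772) = (1761/11 + 2*(-220)) + 2772 = (1761/11 - 440) + 2772 = -3079/11 + 2772 = 27413/11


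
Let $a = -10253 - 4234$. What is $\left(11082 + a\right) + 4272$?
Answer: $867$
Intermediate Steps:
$a = -14487$ ($a = -10253 - 4234 = -14487$)
$\left(11082 + a\right) + 4272 = \left(11082 - 14487\right) + 4272 = -3405 + 4272 = 867$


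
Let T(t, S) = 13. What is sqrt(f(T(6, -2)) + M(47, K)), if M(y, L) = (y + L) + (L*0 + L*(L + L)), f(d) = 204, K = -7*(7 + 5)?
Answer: sqrt(14279) ≈ 119.49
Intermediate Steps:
K = -84 (K = -7*12 = -84)
M(y, L) = L + y + 2*L**2 (M(y, L) = (L + y) + (0 + L*(2*L)) = (L + y) + (0 + 2*L**2) = (L + y) + 2*L**2 = L + y + 2*L**2)
sqrt(f(T(6, -2)) + M(47, K)) = sqrt(204 + (-84 + 47 + 2*(-84)**2)) = sqrt(204 + (-84 + 47 + 2*7056)) = sqrt(204 + (-84 + 47 + 14112)) = sqrt(204 + 14075) = sqrt(14279)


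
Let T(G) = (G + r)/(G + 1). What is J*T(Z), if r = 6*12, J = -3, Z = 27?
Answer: -297/28 ≈ -10.607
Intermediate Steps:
r = 72
T(G) = (72 + G)/(1 + G) (T(G) = (G + 72)/(G + 1) = (72 + G)/(1 + G))
J*T(Z) = -3*(72 + 27)/(1 + 27) = -3*99/28 = -297/28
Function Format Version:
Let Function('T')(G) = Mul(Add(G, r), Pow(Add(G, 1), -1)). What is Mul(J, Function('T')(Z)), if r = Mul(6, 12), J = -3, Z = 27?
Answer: Rational(-297, 28) ≈ -10.607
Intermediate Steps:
r = 72
Function('T')(G) = Mul(Pow(Add(1, G), -1), Add(72, G)) (Function('T')(G) = Mul(Add(G, 72), Pow(Add(G, 1), -1)) = Mul(Add(72, G), Pow(Add(1, G), -1)) = Mul(Pow(Add(1, G), -1), Add(72, G)))
Mul(J, Function('T')(Z)) = Mul(-3, Mul(Pow(Add(1, 27), -1), Add(72, 27))) = Mul(-3, Mul(Pow(28, -1), 99)) = Mul(-3, Mul(Rational(1, 28), 99)) = Mul(-3, Rational(99, 28)) = Rational(-297, 28)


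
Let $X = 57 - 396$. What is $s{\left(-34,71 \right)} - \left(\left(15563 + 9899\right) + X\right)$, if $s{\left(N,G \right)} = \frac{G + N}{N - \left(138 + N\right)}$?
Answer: $- \frac{3467011}{138} \approx -25123.0$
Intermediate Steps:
$X = -339$ ($X = 57 - 396 = -339$)
$s{\left(N,G \right)} = - \frac{G}{138} - \frac{N}{138}$ ($s{\left(N,G \right)} = \frac{G + N}{-138} = \left(G + N\right) \left(- \frac{1}{138}\right) = - \frac{G}{138} - \frac{N}{138}$)
$s{\left(-34,71 \right)} - \left(\left(15563 + 9899\right) + X\right) = \left(\left(- \frac{1}{138}\right) 71 - - \frac{17}{69}\right) - \left(\left(15563 + 9899\right) - 339\right) = \left(- \frac{71}{138} + \frac{17}{69}\right) - \left(25462 - 339\right) = - \frac{37}{138} - 25123 = - \frac{3467011}{138}$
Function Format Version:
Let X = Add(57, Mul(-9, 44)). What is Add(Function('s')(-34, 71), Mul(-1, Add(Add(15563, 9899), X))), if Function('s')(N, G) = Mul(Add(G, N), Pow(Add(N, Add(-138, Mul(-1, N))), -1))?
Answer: Rational(-3467011, 138) ≈ -25123.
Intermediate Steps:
X = -339 (X = Add(57, -396) = -339)
Function('s')(N, G) = Add(Mul(Rational(-1, 138), G), Mul(Rational(-1, 138), N)) (Function('s')(N, G) = Mul(Add(G, N), Pow(-138, -1)) = Mul(Add(G, N), Rational(-1, 138)) = Add(Mul(Rational(-1, 138), G), Mul(Rational(-1, 138), N)))
Add(Function('s')(-34, 71), Mul(-1, Add(Add(15563, 9899), X))) = Add(Add(Mul(Rational(-1, 138), 71), Mul(Rational(-1, 138), -34)), Mul(-1, Add(Add(15563, 9899), -339))) = Add(Add(Rational(-71, 138), Rational(17, 69)), Mul(-1, Add(25462, -339))) = Add(Rational(-37, 138), Mul(-1, 25123)) = Add(Rational(-37, 138), -25123) = Rational(-3467011, 138)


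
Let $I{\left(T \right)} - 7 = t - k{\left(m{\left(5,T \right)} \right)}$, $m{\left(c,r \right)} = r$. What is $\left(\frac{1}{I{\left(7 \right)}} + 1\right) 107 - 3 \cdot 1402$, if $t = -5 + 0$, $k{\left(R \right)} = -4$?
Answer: $- \frac{24487}{6} \approx -4081.2$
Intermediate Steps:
$t = -5$
$I{\left(T \right)} = 6$ ($I{\left(T \right)} = 7 - 1 = 6$)
$\left(\frac{1}{I{\left(7 \right)}} + 1\right) 107 - 3 \cdot 1402 = \left(\frac{1}{6} + 1\right) 107 - 3 \cdot 1402 = \left(\frac{1}{6} + 1\right) 107 - 4206 = \frac{7}{6} \cdot 107 - 4206 = \frac{749}{6} - 4206 = - \frac{24487}{6}$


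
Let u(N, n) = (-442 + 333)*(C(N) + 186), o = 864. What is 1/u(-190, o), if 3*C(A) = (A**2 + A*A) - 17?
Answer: -1/2642923 ≈ -3.7837e-7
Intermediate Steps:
C(A) = -17/3 + 2*A**2/3 (C(A) = ((A**2 + A*A) - 17)/3 = ((A**2 + A**2) - 17)/3 = (2*A**2 - 17)/3 = (-17 + 2*A**2)/3 = -17/3 + 2*A**2/3)
u(N, n) = -58969/3 - 218*N**2/3 (u(N, n) = (-442 + 333)*((-17/3 + 2*N**2/3) + 186) = -109*(541/3 + 2*N**2/3) = -58969/3 - 218*N**2/3)
1/u(-190, o) = 1/(-58969/3 - 218/3*(-190)**2) = 1/(-58969/3 - 218/3*36100) = 1/(-58969/3 - 7869800/3) = 1/(-2642923) = -1/2642923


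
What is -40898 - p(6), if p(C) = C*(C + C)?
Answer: -40970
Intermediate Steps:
p(C) = 2*C² (p(C) = C*(2*C) = 2*C²)
-40898 - p(6) = -40898 - 2*6² = -40898 - 2*36 = -40898 - 1*72 = -40898 - 72 = -40970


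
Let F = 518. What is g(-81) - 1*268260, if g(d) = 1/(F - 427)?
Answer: -24411659/91 ≈ -2.6826e+5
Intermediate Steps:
g(d) = 1/91 (g(d) = 1/(518 - 427) = 1/91)
g(-81) - 1*268260 = 1/91 - 1*268260 = 1/91 - 268260 = -24411659/91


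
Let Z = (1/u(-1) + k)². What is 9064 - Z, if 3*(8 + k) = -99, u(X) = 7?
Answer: 362340/49 ≈ 7394.7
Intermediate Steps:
k = -41 (k = -8 + (⅓)*(-99) = -8 - 33 = -41)
Z = 81796/49 (Z = (1/7 - 41)² = (⅐ - 41)² = (-286/7)² = 81796/49 ≈ 1669.3)
9064 - Z = 9064 - 1*81796/49 = 9064 - 81796/49 = 362340/49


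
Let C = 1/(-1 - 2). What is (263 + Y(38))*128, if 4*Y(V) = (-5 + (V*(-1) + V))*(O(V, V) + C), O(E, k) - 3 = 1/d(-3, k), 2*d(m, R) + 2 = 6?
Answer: 99472/3 ≈ 33157.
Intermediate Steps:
C = -1/3 (C = 1/(-3) = -1/3 ≈ -0.33333)
d(m, R) = 2 (d(m, R) = -1 + (1/2)*6 = -1 + 3 = 2)
O(E, k) = 7/2 (O(E, k) = 3 + 1/2 = 7/2)
Y(V) = -95/24 (Y(V) = ((-5 + (V*(-1) + V))*(7/2 - 1/3))/4 = ((-5 + (-V + V))*(19/6))/4 = ((-5 + 0)*(19/6))/4 = (-5*19/6)/4 = (1/4)*(-95/6) = -95/24)
(263 + Y(38))*128 = (263 - 95/24)*128 = (6217/24)*128 = 99472/3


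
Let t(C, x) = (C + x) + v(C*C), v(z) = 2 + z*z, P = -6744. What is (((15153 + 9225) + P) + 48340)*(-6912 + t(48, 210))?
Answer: 349778578136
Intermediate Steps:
v(z) = 2 + z²
t(C, x) = 2 + C + x + C⁴ (t(C, x) = (C + x) + (2 + (C*C)²) = (C + x) + (2 + (C²)²) = (C + x) + (2 + C⁴) = 2 + C + x + C⁴)
(((15153 + 9225) + P) + 48340)*(-6912 + t(48, 210)) = (((15153 + 9225) - 6744) + 48340)*(-6912 + (2 + 48 + 210 + 48⁴)) = ((24378 - 6744) + 48340)*(-6912 + (2 + 48 + 210 + 5308416)) = (17634 + 48340)*(-6912 + 5308676) = 65974*5301764 = 349778578136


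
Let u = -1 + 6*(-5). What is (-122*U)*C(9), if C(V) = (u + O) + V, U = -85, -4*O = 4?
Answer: -238510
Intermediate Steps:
O = -1 (O = -1/4*4 = -1)
u = -31 (u = -1 - 30 = -31)
C(V) = -32 + V (C(V) = (-31 - 1) + V = -32 + V)
(-122*U)*C(9) = (-122*(-85))*(-32 + 9) = 10370*(-23) = -238510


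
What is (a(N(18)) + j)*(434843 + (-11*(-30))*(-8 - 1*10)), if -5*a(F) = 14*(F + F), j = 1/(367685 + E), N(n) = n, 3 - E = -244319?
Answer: -132295783569269/3060035 ≈ -4.3233e+7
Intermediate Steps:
E = 244322 (E = 3 - 1*(-244319) = 3 + 244319 = 244322)
j = 1/612007 (j = 1/(367685 + 244322) = 1/612007 ≈ 1.6340e-6)
a(F) = -28*F/5 (a(F) = -14*(F + F)/5 = -14*2*F/5 = -28*F/5)
(a(N(18)) + j)*(434843 + (-11*(-30))*(-8 - 1*10)) = (-28/5*18 + 1/612007)*(434843 + (-11*(-30))*(-8 - 1*10)) = (-504/5 + 1/612007)*(434843 + 330*(-8 - 10)) = -308451523*(434843 + 330*(-18))/3060035 = -308451523*(434843 - 5940)/3060035 = -308451523/3060035*428903 = -132295783569269/3060035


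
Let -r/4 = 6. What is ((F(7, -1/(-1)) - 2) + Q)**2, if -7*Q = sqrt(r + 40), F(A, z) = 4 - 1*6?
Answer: 1024/49 ≈ 20.898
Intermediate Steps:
F(A, z) = -2 (F(A, z) = 4 - 6 = -2)
r = -24 (r = -4*6 = -24)
Q = -4/7 (Q = -sqrt(-24 + 40)/7 = -sqrt(16)/7 = -1/7*4 = -4/7 ≈ -0.57143)
((F(7, -1/(-1)) - 2) + Q)**2 = ((-2 - 2) - 4/7)**2 = (-4 - 4/7)**2 = (-32/7)**2 = 1024/49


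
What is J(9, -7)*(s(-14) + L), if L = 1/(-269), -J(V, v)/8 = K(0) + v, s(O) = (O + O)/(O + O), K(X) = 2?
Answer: 10720/269 ≈ 39.851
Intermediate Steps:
s(O) = 1 (s(O) = (2*O)/((2*O)) = (2*O)*(1/(2*O)) = 1)
J(V, v) = -16 - 8*v (J(V, v) = -8*(2 + v) = -16 - 8*v)
L = -1/269 ≈ -0.0037175
J(9, -7)*(s(-14) + L) = (-16 - 8*(-7))*(1 - 1/269) = (-16 + 56)*(268/269) = 40*(268/269) = 10720/269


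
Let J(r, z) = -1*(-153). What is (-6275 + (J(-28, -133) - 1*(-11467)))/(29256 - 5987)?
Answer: 5345/23269 ≈ 0.22970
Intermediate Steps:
J(r, z) = 153
(-6275 + (J(-28, -133) - 1*(-11467)))/(29256 - 5987) = (-6275 + (153 - 1*(-11467)))/(29256 - 5987) = (-6275 + (153 + 11467))/23269 = (-6275 + 11620)*(1/23269) = 5345*(1/23269) = 5345/23269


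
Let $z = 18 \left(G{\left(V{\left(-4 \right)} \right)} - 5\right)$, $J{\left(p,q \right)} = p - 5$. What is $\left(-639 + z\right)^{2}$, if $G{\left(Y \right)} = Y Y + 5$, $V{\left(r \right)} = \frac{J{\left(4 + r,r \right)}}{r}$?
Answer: $\frac{23882769}{64} \approx 3.7317 \cdot 10^{5}$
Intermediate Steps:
$J{\left(p,q \right)} = -5 + p$
$V{\left(r \right)} = \frac{-1 + r}{r}$ ($V{\left(r \right)} = \frac{-5 + \left(4 + r\right)}{r} = \frac{-1 + r}{r}$)
$G{\left(Y \right)} = 5 + Y^{2}$ ($G{\left(Y \right)} = Y^{2} + 5 = 5 + Y^{2}$)
$z = \frac{225}{8}$ ($z = 18 \left(\left(5 + \left(\frac{-1 - 4}{-4}\right)^{2}\right) - 5\right) = 18 \left(\left(5 + \left(\left(- \frac{1}{4}\right) \left(-5\right)\right)^{2}\right) - 5\right) = 18 \left(\left(5 + \left(\frac{5}{4}\right)^{2}\right) - 5\right) = 18 \left(\left(5 + \frac{25}{16}\right) - 5\right) = 18 \left(\frac{105}{16} - 5\right) = 18 \cdot \frac{25}{16} = \frac{225}{8} \approx 28.125$)
$\left(-639 + z\right)^{2} = \left(-639 + \frac{225}{8}\right)^{2} = \left(- \frac{4887}{8}\right)^{2} = \frac{23882769}{64}$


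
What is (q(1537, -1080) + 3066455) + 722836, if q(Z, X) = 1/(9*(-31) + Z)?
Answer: 4766928079/1258 ≈ 3.7893e+6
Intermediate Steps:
q(Z, X) = 1/(-279 + Z)
(q(1537, -1080) + 3066455) + 722836 = (1/(-279 + 1537) + 3066455) + 722836 = (1/1258 + 3066455) + 722836 = 3857600391/1258 + 722836 = 4766928079/1258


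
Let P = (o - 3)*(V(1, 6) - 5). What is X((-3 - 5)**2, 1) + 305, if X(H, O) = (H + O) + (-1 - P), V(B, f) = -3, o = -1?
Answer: 337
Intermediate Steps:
P = 32 (P = (-1 - 3)*(-3 - 5) = -4*(-8) = 32)
X(H, O) = -33 + H + O (X(H, O) = (H + O) + (-1 - 1*32) = (H + O) + (-1 - 32) = (H + O) - 33 = -33 + H + O)
X((-3 - 5)**2, 1) + 305 = (-33 + (-3 - 5)**2 + 1) + 305 = (-33 + (-8)**2 + 1) + 305 = (-33 + 64 + 1) + 305 = 32 + 305 = 337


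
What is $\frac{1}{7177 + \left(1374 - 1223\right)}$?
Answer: $\frac{1}{7328} \approx 0.00013646$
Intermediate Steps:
$\frac{1}{7177 + \left(1374 - 1223\right)} = \frac{1}{7177 + 151} = \frac{1}{7328}$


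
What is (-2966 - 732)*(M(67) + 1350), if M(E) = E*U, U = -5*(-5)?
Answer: -11186450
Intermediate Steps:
U = 25
M(E) = 25*E (M(E) = E*25 = 25*E)
(-2966 - 732)*(M(67) + 1350) = (-2966 - 732)*(25*67 + 1350) = -3698*(1675 + 1350) = -3698*3025 = -11186450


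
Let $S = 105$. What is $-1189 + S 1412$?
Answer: $147071$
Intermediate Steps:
$-1189 + S 1412 = -1189 + 105 \cdot 1412 = -1189 + 148260 = 147071$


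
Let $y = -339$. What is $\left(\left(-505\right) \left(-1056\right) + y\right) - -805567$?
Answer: $1338508$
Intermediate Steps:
$\left(\left(-505\right) \left(-1056\right) + y\right) - -805567 = \left(\left(-505\right) \left(-1056\right) - 339\right) - -805567 = \left(533280 - 339\right) + 805567 = 532941 + 805567 = 1338508$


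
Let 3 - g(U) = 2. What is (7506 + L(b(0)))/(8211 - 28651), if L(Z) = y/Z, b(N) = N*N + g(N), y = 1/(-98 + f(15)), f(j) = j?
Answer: -622997/1696520 ≈ -0.36722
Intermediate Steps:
g(U) = 1 (g(U) = 3 - 1*2 = 3 - 2 = 1)
y = -1/83 (y = 1/(-98 + 15) = 1/(-83) = -1/83 ≈ -0.012048)
b(N) = 1 + N**2 (b(N) = N*N + 1 = N**2 + 1 = 1 + N**2)
L(Z) = -1/(83*Z)
(7506 + L(b(0)))/(8211 - 28651) = (7506 - 1/(83*(1 + 0**2)))/(8211 - 28651) = (7506 - 1/(83*(1 + 0)))/(-20440) = (7506 - 1/83/1)*(-1/20440) = (7506 - 1/83*1)*(-1/20440) = (7506 - 1/83)*(-1/20440) = (622997/83)*(-1/20440) = -622997/1696520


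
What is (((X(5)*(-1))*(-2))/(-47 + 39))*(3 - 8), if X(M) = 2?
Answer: 5/2 ≈ 2.5000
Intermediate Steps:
(((X(5)*(-1))*(-2))/(-47 + 39))*(3 - 8) = (((2*(-1))*(-2))/(-47 + 39))*(3 - 8) = ((-2*(-2))/(-8))*(-5) = -1/8*4*(-5) = -1/2*(-5) = 5/2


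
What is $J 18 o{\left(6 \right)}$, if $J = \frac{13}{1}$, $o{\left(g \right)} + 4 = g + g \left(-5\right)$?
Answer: $-6552$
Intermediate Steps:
$o{\left(g \right)} = -4 - 4 g$ ($o{\left(g \right)} = -4 + \left(g + g \left(-5\right)\right) = -4 + \left(g - 5 g\right) = -4 - 4 g$)
$J = 13$ ($J = 13 \cdot 1 = 13$)
$J 18 o{\left(6 \right)} = 13 \cdot 18 \left(-4 - 24\right) = 234 \left(-4 - 24\right) = 234 \left(-28\right) = -6552$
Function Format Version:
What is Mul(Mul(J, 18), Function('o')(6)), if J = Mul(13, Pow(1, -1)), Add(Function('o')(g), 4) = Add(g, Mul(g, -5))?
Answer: -6552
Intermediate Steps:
Function('o')(g) = Add(-4, Mul(-4, g)) (Function('o')(g) = Add(-4, Add(g, Mul(g, -5))) = Add(-4, Add(g, Mul(-5, g))) = Add(-4, Mul(-4, g)))
J = 13 (J = Mul(13, 1) = 13)
Mul(Mul(J, 18), Function('o')(6)) = Mul(Mul(13, 18), Add(-4, Mul(-4, 6))) = Mul(234, Add(-4, -24)) = Mul(234, -28) = -6552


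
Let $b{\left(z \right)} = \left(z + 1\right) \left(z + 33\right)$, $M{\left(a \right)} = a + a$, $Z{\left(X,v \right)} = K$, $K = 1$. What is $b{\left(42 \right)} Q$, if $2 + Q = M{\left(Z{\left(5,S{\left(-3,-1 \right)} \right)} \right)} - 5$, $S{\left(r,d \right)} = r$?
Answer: $-16125$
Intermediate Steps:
$Z{\left(X,v \right)} = 1$
$M{\left(a \right)} = 2 a$
$b{\left(z \right)} = \left(1 + z\right) \left(33 + z\right)$
$Q = -5$ ($Q = -2 + \left(2 \cdot 1 - 5\right) = -2 + \left(2 - 5\right) = -2 - 3 = -5$)
$b{\left(42 \right)} Q = \left(33 + 42^{2} + 34 \cdot 42\right) \left(-5\right) = \left(33 + 1764 + 1428\right) \left(-5\right) = 3225 \left(-5\right) = -16125$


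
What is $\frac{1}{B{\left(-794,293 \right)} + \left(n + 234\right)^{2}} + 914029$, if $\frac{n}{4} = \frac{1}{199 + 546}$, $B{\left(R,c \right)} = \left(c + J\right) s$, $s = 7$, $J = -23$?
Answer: $\frac{28738297296122399}{31441340806} \approx 9.1403 \cdot 10^{5}$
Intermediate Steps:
$B{\left(R,c \right)} = -161 + 7 c$ ($B{\left(R,c \right)} = \left(c - 23\right) 7 = \left(-23 + c\right) 7 = -161 + 7 c$)
$n = \frac{4}{745}$ ($n = \frac{4}{199 + 546} = \frac{4}{745} \approx 0.0053691$)
$\frac{1}{B{\left(-794,293 \right)} + \left(n + 234\right)^{2}} + 914029 = \frac{1}{\left(-161 + 7 \cdot 293\right) + \left(\frac{4}{745} + 234\right)^{2}} + 914029 = \frac{1}{\left(-161 + 2051\right) + \left(\frac{174334}{745}\right)^{2}} + 914029 = \frac{1}{1890 + \frac{30392343556}{555025}} + 914029 = \frac{1}{\frac{31441340806}{555025}} + 914029 = \frac{555025}{31441340806} + 914029 = \frac{28738297296122399}{31441340806}$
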